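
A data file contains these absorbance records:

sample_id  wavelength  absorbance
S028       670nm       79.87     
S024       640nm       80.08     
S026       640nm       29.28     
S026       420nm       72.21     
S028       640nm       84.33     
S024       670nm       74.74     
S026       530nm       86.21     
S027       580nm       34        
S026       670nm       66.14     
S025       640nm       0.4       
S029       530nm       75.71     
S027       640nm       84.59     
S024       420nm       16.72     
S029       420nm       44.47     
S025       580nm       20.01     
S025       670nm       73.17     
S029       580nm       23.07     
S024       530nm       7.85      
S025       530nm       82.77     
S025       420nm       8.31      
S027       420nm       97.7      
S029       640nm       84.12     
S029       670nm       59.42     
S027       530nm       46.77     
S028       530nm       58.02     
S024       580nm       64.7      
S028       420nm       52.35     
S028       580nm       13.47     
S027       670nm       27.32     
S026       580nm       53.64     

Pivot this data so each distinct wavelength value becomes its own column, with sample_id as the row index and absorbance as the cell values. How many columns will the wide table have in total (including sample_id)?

1 column for sample_id plus 5 distinct wavelength values → 6 columns.

6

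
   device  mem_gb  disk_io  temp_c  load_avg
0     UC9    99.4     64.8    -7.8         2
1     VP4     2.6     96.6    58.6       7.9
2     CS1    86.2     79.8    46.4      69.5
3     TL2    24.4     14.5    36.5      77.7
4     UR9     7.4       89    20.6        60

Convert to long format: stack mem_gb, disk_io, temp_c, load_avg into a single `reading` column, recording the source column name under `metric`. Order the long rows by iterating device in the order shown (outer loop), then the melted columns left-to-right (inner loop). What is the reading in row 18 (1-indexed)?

20 rows total (5 × 4). Row 18: index ⌊(18-1)/4⌋ = 4 into device → UR9; (18-1) mod 4 = 1 into the melted columns → disk_io.
So row 18 is (UR9, disk_io, 89); reading = 89.

89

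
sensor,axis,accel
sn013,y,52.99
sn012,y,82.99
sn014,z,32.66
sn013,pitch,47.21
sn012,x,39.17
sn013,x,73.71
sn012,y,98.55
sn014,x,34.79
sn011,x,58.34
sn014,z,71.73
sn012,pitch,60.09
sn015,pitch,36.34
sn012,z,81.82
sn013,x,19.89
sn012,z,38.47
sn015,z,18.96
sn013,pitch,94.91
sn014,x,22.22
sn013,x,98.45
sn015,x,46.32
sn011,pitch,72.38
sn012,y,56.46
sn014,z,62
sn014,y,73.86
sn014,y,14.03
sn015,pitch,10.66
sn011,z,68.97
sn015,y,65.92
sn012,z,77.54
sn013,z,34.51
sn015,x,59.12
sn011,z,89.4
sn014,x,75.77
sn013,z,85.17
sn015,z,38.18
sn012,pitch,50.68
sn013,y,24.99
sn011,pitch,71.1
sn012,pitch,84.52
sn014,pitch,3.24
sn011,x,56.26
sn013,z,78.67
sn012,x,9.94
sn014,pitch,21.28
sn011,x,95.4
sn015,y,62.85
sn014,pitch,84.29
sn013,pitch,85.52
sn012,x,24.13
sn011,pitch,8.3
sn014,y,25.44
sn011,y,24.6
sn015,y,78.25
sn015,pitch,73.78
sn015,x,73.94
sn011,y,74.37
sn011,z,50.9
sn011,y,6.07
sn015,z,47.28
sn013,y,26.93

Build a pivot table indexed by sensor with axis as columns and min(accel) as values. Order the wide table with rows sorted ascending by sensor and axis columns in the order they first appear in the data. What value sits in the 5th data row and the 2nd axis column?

With rows sorted ascending by sensor, row 5 is sensor=sn015. axis columns in first-appearance order: y, z, pitch, x; column 2 is z.
Long rows with sensor=sn015, axis=z: min(18.96, 38.18, 47.28) = 18.96.

18.96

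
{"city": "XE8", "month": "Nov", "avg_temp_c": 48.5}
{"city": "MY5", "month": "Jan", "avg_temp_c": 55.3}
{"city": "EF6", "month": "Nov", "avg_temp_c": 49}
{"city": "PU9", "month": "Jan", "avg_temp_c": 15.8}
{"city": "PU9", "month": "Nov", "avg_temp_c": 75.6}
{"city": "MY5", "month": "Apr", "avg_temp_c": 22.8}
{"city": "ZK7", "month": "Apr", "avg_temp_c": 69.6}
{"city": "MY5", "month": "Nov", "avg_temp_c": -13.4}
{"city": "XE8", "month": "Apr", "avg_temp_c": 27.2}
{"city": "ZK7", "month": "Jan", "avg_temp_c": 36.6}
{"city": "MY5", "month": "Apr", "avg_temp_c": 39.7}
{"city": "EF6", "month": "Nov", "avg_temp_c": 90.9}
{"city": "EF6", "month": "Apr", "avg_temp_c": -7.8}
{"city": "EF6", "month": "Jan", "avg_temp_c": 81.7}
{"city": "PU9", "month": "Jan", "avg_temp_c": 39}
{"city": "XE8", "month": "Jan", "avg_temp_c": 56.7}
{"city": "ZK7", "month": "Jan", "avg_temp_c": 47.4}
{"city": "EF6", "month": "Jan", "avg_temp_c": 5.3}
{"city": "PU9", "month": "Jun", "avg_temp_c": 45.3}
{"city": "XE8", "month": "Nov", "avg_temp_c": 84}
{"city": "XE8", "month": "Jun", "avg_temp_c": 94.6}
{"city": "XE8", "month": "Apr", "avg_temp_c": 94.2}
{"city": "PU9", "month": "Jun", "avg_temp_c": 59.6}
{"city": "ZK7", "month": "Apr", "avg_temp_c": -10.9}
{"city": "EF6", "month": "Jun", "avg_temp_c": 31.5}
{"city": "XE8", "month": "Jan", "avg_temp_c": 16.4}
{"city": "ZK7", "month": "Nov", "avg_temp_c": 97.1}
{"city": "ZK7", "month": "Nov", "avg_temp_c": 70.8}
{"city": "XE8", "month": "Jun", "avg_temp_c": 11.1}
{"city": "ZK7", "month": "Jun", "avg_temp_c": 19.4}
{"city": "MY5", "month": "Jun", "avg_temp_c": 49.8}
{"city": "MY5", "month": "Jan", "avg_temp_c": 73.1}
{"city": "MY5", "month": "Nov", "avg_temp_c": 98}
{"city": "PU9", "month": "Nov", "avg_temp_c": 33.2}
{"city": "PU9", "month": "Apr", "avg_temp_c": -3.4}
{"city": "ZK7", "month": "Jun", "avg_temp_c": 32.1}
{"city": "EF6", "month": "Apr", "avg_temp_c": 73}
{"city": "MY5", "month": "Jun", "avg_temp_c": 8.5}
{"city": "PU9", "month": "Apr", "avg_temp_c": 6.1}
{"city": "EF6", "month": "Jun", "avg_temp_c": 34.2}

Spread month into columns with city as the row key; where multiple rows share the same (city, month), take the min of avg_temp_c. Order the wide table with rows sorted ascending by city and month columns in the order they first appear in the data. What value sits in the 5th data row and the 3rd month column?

-10.9

With rows sorted ascending by city, row 5 is city=ZK7. month columns in first-appearance order: Nov, Jan, Apr, Jun; column 3 is Apr.
Long rows with city=ZK7, month=Apr: min(69.6, -10.9) = -10.9.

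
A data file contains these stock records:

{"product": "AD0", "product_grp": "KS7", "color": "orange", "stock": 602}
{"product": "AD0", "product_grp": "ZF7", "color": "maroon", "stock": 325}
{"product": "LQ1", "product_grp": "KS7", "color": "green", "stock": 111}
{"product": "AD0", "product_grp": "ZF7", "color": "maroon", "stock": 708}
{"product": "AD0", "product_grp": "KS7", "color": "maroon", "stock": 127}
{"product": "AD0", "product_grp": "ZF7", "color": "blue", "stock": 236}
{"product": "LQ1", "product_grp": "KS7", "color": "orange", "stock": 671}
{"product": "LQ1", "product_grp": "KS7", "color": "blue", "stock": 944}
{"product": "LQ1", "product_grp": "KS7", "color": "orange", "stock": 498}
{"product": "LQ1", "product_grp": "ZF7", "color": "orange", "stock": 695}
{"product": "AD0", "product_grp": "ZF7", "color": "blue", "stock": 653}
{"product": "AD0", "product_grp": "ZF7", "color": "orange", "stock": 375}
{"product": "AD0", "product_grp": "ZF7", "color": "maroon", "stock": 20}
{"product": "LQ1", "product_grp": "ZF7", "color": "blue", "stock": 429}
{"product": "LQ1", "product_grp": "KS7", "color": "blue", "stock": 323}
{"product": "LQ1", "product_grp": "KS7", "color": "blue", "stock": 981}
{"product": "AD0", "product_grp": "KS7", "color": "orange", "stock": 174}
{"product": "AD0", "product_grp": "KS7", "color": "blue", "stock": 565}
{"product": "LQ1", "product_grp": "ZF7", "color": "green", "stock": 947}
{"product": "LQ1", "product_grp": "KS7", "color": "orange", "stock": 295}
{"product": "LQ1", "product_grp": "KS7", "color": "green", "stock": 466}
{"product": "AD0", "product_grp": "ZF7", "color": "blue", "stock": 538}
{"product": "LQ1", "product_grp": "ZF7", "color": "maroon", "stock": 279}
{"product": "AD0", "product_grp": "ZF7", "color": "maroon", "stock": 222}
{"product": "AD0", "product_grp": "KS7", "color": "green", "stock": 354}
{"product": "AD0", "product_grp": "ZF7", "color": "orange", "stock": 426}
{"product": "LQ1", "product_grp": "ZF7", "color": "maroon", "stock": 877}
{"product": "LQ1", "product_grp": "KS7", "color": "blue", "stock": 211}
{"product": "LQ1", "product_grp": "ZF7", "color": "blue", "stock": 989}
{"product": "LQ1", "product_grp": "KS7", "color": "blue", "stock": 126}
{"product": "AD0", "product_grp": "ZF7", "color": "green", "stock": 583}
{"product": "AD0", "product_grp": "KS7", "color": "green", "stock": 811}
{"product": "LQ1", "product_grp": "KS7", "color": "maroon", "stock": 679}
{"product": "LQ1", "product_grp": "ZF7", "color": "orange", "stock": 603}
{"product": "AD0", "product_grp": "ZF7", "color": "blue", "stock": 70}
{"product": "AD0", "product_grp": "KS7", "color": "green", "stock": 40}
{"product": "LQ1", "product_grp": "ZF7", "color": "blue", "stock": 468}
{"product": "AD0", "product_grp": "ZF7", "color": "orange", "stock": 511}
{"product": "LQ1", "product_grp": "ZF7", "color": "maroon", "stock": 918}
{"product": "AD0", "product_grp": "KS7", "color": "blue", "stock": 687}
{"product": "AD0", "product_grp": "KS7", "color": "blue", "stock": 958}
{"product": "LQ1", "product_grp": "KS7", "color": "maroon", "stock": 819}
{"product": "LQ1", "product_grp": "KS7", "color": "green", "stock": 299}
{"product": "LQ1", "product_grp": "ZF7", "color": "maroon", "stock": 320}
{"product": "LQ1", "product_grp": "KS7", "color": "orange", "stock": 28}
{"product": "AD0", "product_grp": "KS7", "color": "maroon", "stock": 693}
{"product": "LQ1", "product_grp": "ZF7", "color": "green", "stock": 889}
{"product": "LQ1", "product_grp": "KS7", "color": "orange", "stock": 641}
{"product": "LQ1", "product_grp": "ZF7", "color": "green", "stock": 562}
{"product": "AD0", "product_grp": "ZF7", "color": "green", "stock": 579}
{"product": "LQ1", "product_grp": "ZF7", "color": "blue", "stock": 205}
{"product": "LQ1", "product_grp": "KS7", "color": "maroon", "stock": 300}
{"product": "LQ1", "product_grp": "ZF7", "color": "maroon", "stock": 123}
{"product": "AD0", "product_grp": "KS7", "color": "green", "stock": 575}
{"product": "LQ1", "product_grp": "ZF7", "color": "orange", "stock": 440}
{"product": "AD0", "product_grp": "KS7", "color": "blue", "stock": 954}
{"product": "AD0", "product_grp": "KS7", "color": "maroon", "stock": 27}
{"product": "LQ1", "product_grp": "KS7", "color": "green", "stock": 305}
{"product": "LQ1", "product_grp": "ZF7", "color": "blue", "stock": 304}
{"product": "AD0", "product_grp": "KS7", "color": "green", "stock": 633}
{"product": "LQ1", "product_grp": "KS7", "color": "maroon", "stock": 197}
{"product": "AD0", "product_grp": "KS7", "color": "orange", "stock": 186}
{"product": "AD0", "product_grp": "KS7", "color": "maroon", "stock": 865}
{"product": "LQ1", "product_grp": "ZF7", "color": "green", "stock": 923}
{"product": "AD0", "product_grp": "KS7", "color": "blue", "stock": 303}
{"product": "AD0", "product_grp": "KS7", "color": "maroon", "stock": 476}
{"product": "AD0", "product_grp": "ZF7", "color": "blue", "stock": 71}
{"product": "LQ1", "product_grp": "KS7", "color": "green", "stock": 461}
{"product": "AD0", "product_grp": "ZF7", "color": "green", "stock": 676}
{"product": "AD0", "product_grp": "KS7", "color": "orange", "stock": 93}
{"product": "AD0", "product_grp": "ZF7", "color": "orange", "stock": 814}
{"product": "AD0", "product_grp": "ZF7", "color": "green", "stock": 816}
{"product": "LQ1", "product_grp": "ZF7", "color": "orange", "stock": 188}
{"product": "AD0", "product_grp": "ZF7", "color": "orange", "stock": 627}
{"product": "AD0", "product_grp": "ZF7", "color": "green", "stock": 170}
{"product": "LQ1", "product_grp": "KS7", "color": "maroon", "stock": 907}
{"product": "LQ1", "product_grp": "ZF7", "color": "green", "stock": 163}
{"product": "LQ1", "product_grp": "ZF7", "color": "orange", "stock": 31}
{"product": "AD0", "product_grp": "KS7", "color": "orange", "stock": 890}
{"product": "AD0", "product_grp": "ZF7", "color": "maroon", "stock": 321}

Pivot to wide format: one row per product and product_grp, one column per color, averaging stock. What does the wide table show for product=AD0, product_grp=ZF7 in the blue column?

313.60

Rows with product=AD0, product_grp=ZF7 and color=blue: stock values are 236, 653, 538, 70, 71.
(236 + 653 + 538 + 70 + 71) / 5 = 313.60.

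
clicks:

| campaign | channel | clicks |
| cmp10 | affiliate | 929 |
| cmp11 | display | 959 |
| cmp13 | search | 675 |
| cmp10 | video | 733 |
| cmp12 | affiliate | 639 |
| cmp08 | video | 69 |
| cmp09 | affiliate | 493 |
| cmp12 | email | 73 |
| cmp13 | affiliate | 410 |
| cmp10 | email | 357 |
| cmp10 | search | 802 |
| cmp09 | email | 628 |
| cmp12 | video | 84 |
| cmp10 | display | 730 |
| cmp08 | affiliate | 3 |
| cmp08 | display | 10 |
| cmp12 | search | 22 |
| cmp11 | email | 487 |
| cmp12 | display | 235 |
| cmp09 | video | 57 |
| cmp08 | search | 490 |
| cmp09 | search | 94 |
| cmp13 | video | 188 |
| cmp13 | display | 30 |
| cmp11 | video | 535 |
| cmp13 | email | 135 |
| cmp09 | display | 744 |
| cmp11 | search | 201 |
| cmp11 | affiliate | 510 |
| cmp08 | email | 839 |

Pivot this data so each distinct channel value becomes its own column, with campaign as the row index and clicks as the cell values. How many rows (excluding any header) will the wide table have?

6

6 distinct campaign values → 6 rows.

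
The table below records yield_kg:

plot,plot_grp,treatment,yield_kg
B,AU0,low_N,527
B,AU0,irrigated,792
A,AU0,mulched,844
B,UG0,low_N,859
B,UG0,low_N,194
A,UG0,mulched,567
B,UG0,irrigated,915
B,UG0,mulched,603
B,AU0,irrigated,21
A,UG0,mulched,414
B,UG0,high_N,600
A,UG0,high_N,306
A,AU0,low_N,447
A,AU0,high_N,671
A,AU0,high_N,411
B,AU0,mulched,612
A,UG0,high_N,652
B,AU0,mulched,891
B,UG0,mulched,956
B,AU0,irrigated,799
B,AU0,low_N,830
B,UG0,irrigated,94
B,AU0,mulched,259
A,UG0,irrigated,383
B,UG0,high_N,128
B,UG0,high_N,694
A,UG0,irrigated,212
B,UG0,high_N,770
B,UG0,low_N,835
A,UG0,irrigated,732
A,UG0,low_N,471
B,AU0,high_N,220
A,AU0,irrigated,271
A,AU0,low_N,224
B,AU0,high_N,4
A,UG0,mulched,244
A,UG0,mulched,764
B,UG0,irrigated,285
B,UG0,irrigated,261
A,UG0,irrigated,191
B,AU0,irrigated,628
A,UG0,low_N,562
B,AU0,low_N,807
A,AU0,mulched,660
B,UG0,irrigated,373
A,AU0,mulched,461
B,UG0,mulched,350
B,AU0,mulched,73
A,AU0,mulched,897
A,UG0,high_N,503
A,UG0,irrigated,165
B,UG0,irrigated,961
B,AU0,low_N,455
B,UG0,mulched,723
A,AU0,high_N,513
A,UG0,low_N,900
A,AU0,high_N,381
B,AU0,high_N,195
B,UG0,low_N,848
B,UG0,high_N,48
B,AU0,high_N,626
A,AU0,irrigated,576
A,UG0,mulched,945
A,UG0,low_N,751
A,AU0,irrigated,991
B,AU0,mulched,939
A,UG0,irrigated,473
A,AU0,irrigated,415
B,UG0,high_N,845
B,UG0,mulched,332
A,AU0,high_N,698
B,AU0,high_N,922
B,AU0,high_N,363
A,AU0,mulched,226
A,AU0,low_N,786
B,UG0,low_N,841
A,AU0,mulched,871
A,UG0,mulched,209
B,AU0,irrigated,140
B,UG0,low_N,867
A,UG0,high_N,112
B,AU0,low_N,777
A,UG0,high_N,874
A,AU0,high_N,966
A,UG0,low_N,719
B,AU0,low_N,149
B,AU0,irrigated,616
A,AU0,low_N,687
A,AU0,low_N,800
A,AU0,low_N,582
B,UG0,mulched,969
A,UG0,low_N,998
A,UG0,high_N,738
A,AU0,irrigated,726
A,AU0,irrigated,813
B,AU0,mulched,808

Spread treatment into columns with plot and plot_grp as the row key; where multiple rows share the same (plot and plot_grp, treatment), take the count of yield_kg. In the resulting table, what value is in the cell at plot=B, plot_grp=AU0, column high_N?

Rows with plot=B, plot_grp=AU0 and treatment=high_N: yield_kg values are 220, 4, 195, 626, 922, 363.
6 rows match — count = 6.

6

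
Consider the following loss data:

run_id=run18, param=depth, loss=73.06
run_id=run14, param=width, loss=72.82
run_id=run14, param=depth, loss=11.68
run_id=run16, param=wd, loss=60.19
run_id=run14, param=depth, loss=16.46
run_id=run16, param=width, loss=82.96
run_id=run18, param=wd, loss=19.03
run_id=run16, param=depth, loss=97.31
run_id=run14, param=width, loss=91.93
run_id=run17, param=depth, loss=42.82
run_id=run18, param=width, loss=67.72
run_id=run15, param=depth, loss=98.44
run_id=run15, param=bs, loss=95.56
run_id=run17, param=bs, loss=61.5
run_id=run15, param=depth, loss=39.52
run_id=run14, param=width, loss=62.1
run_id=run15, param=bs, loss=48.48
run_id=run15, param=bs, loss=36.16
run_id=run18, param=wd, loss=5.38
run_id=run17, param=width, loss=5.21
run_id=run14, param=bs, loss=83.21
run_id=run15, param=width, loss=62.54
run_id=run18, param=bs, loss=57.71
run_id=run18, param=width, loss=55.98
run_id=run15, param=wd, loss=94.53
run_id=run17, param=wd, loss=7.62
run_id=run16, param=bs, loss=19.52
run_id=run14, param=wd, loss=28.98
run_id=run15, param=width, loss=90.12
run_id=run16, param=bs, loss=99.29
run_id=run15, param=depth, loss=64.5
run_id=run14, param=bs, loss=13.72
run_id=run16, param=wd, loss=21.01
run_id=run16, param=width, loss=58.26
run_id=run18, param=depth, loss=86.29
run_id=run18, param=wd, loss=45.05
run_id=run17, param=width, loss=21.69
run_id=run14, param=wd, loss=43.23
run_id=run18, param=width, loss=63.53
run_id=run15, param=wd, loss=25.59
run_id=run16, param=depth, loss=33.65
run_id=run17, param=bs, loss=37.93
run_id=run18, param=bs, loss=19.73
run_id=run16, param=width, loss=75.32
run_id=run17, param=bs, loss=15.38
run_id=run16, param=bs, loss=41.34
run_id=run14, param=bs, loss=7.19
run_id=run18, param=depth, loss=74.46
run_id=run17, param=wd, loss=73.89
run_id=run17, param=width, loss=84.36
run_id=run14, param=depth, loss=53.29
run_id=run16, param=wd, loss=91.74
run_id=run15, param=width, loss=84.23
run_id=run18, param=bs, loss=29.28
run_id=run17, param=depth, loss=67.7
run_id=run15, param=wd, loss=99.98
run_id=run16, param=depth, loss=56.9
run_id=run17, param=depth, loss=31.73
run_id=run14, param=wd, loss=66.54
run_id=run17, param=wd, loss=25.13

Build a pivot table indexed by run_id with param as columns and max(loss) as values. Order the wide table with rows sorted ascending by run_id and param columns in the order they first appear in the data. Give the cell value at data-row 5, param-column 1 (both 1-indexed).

86.29

With rows sorted ascending by run_id, row 5 is run_id=run18. param columns in first-appearance order: depth, width, wd, bs; column 1 is depth.
Long rows with run_id=run18, param=depth: max(73.06, 86.29, 74.46) = 86.29.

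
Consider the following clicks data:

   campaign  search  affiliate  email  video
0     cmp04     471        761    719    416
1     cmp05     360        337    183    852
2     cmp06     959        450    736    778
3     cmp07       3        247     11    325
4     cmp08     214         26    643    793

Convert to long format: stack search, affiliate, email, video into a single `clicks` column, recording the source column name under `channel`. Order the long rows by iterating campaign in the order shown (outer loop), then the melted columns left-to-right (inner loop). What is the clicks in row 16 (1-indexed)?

325

20 rows total (5 × 4). Row 16: index ⌊(16-1)/4⌋ = 3 into campaign → cmp07; (16-1) mod 4 = 3 into the melted columns → video.
So row 16 is (cmp07, video, 325); clicks = 325.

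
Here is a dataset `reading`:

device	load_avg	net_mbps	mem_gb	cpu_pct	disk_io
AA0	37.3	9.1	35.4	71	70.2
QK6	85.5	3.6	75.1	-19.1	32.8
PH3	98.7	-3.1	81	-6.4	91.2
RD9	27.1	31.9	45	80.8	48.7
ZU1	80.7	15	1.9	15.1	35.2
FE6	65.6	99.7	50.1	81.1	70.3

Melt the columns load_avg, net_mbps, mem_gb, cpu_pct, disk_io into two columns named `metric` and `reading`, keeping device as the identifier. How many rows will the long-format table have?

6 device values × 5 melted columns = 30 rows.

30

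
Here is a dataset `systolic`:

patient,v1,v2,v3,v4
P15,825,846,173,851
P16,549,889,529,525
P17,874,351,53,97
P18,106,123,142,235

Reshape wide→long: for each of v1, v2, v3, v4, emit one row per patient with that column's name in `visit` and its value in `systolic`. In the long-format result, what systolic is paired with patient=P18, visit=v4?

235

Unpivoting turns each (patient, wide-column) pair into one long row.
The wide cell at row P18, column v4 holds 235, so the long row (P18, v4) has systolic=235.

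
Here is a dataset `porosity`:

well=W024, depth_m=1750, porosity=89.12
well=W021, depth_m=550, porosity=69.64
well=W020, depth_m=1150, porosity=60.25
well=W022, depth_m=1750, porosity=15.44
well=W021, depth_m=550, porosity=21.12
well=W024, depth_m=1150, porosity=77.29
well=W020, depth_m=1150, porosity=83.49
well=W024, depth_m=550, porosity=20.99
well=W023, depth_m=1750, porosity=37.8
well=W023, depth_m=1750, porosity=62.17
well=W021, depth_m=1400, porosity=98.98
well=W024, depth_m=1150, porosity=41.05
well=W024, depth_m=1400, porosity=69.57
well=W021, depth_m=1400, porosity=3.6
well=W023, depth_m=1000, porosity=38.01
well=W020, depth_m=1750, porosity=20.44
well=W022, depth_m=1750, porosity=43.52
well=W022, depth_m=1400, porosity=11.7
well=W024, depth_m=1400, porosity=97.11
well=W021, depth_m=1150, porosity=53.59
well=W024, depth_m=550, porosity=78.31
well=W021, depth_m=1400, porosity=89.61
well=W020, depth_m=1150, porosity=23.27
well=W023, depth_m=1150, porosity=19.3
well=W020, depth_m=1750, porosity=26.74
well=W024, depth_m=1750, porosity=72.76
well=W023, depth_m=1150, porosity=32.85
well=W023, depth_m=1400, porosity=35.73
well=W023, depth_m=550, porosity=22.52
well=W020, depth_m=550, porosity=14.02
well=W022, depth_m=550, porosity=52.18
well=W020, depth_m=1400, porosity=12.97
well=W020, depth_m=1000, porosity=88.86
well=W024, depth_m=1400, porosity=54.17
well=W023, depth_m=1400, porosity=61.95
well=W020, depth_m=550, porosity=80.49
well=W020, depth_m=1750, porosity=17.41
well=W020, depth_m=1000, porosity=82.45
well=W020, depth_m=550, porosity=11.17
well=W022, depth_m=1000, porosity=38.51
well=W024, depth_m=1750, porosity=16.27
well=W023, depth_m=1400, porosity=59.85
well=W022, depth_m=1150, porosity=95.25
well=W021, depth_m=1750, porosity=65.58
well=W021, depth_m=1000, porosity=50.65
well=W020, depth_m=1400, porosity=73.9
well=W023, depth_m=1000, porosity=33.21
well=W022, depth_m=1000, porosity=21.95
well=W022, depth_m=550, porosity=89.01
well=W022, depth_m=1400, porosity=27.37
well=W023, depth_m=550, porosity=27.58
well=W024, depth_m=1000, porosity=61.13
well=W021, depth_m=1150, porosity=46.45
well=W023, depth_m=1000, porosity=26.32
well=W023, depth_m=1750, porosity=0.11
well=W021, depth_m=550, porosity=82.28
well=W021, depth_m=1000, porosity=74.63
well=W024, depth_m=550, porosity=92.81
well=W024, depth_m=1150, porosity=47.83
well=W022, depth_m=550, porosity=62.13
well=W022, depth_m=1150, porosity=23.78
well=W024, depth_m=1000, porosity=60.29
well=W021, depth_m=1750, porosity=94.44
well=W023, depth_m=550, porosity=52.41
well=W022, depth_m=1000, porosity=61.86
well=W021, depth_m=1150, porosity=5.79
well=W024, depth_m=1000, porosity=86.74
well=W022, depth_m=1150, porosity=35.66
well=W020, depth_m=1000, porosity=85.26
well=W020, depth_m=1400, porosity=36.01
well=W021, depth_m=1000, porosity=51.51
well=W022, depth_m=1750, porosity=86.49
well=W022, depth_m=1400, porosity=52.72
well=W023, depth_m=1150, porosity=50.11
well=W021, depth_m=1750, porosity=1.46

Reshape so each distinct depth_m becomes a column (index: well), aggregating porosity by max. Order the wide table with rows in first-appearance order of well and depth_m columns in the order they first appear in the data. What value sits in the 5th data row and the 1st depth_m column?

With rows in first-appearance order of well, row 5 is well=W023. depth_m columns in first-appearance order: 1750, 550, 1150, 1400, 1000; column 1 is 1750.
Long rows with well=W023, depth_m=1750: max(37.8, 62.17, 0.11) = 62.17.

62.17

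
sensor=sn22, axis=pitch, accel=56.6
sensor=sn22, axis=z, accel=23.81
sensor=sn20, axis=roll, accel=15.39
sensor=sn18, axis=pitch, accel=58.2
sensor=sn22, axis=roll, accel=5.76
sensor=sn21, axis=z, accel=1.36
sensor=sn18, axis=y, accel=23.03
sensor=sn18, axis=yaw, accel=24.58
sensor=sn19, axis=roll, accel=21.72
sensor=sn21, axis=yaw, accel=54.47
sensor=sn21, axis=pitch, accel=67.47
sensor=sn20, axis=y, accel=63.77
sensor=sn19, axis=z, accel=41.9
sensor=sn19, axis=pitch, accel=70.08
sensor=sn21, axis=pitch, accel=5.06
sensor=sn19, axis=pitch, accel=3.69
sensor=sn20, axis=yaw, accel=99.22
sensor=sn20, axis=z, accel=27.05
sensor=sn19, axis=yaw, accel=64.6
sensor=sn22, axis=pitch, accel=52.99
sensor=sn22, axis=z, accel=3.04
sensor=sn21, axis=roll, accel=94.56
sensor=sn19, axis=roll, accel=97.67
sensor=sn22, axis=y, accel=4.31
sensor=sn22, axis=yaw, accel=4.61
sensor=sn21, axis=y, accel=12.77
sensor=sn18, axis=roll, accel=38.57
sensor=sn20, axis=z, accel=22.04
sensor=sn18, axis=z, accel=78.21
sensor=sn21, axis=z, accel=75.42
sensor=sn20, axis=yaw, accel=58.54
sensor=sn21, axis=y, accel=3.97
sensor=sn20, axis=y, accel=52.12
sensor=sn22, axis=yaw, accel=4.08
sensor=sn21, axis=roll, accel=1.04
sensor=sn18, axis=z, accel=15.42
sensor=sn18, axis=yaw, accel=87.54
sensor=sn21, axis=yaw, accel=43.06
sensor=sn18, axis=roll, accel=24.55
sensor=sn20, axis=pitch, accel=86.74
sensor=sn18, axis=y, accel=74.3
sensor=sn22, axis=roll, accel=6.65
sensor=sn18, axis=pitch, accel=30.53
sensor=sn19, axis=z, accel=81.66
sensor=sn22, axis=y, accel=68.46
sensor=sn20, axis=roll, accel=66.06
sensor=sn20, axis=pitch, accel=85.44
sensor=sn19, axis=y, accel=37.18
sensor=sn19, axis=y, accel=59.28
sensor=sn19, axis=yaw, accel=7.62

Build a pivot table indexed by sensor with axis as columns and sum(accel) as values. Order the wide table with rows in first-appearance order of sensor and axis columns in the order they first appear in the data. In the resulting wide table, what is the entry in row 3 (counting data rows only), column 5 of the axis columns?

With rows in first-appearance order of sensor, row 3 is sensor=sn18. axis columns in first-appearance order: pitch, z, roll, y, yaw; column 5 is yaw.
Long rows with sensor=sn18, axis=yaw: 24.58 + 87.54 = 112.12.

112.12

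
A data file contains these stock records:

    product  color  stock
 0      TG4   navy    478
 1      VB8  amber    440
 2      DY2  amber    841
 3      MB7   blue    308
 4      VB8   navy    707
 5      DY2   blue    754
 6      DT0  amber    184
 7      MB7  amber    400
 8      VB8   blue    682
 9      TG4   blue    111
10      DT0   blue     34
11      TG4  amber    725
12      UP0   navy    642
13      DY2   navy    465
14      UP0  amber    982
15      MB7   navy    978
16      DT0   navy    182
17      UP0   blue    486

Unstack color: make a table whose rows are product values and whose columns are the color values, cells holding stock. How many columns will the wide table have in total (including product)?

1 column for product plus 3 distinct color values → 4 columns.

4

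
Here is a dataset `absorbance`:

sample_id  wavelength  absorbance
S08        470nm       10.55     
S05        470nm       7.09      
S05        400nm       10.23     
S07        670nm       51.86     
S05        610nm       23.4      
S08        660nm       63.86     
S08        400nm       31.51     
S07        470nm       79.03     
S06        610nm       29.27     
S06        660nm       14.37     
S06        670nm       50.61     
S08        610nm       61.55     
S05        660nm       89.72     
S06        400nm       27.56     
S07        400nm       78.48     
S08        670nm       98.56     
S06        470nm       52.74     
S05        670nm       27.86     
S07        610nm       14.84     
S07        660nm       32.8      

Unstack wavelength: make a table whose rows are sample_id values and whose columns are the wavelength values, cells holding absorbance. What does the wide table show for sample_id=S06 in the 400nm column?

27.56

Wide layout: rows indexed by sample_id, columns are the 5 distinct wavelength values (470nm, 400nm, 670nm, 610nm, 660nm).
Cell (sample_id=S06, wavelength=400nm) draws from the long row where sample_id=S06 and wavelength=400nm, which has absorbance=27.56.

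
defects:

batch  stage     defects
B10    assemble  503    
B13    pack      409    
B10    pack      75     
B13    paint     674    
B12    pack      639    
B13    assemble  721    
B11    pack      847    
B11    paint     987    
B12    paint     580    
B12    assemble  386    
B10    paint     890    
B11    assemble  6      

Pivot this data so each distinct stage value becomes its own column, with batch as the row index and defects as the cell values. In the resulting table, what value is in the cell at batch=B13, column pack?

409

Wide layout: rows indexed by batch, columns are the 3 distinct stage values (assemble, pack, paint).
Cell (batch=B13, stage=pack) draws from the long row where batch=B13 and stage=pack, which has defects=409.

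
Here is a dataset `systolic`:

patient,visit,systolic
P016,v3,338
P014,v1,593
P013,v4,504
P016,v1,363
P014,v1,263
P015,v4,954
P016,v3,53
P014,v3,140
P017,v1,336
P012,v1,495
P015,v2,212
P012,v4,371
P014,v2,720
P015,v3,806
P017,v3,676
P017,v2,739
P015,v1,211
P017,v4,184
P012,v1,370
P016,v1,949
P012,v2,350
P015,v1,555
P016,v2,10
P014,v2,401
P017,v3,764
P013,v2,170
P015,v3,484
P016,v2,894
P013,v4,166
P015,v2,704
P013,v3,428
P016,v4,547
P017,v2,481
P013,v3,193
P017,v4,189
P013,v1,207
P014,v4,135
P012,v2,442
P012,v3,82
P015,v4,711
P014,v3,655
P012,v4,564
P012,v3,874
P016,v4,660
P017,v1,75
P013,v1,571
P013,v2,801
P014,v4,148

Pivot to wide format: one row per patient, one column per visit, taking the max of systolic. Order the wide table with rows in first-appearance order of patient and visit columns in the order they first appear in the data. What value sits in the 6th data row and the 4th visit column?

442

With rows in first-appearance order of patient, row 6 is patient=P012. visit columns in first-appearance order: v3, v1, v4, v2; column 4 is v2.
Long rows with patient=P012, visit=v2: max(350, 442) = 442.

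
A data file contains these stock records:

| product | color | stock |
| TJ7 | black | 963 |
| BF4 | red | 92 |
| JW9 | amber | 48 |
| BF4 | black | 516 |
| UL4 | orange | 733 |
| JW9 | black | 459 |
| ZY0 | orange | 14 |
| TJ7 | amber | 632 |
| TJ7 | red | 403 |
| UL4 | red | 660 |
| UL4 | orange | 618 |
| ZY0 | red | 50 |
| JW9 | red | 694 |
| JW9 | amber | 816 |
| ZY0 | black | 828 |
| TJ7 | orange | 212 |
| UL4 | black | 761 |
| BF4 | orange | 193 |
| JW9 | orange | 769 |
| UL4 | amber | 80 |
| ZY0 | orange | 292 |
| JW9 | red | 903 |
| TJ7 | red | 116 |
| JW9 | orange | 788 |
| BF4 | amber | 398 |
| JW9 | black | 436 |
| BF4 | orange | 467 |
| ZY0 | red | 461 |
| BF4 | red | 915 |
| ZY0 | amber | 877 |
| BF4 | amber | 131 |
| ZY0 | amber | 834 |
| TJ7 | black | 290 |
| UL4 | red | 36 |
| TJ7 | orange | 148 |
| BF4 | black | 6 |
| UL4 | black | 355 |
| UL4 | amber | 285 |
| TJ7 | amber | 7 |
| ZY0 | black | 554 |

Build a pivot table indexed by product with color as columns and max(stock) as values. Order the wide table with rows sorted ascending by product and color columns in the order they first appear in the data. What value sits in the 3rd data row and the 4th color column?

With rows sorted ascending by product, row 3 is product=TJ7. color columns in first-appearance order: black, red, amber, orange; column 4 is orange.
Long rows with product=TJ7, color=orange: max(212, 148) = 212.

212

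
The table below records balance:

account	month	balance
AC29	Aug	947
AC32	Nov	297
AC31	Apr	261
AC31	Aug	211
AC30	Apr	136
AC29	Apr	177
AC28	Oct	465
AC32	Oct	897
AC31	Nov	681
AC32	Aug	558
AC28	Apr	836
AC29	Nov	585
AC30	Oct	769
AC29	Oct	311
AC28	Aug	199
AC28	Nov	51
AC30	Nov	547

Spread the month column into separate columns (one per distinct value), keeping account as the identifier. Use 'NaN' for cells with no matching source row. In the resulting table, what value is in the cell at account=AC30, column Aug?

No long-format row has account=AC30 and month=Aug, so the cell is NaN.

NaN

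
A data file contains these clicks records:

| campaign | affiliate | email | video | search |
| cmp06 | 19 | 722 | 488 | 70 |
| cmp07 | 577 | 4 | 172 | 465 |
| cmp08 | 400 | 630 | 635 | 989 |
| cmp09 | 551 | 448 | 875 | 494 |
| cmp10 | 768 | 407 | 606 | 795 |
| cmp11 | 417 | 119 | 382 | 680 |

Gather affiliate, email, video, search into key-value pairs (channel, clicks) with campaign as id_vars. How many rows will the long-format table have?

24

6 campaign values × 4 melted columns = 24 rows.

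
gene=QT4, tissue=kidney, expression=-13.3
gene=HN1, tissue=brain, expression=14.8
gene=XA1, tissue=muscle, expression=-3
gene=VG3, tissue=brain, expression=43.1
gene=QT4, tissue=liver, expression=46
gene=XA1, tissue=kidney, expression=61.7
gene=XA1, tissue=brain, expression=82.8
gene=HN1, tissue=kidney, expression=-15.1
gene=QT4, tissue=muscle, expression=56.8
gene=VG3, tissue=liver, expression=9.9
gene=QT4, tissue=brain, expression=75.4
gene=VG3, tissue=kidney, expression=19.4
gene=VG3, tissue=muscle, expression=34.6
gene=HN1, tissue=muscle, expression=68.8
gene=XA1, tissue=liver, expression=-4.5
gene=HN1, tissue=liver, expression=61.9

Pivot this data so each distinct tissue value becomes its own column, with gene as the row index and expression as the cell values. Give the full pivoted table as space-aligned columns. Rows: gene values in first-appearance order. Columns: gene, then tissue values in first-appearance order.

gene  kidney  brain  muscle  liver
QT4   -13.3   75.4   56.8    46   
HN1   -15.1   14.8   68.8    61.9 
XA1   61.7    82.8   -3      -4.5 
VG3   19.4    43.1   34.6    9.9  

Columns: gene plus the 4 distinct tissue values (kidney, brain, muscle, liver).
For example, row QT4 column kidney takes expression=-13.3 from the long row (QT4, kidney).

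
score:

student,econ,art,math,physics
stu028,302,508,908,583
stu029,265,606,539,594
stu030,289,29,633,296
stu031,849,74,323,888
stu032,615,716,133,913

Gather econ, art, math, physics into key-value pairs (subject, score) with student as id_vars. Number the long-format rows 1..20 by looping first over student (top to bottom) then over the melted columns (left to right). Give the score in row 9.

289

20 rows total (5 × 4). Row 9: index ⌊(9-1)/4⌋ = 2 into student → stu030; (9-1) mod 4 = 0 into the melted columns → econ.
So row 9 is (stu030, econ, 289); score = 289.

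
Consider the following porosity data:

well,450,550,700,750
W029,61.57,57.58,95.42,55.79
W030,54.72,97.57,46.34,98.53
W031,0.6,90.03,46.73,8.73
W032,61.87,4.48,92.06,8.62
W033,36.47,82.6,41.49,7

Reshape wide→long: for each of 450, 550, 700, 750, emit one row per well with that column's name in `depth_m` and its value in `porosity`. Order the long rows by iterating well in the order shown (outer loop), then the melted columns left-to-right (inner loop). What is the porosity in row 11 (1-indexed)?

20 rows total (5 × 4). Row 11: index ⌊(11-1)/4⌋ = 2 into well → W031; (11-1) mod 4 = 2 into the melted columns → 700.
So row 11 is (W031, 700, 46.73); porosity = 46.73.

46.73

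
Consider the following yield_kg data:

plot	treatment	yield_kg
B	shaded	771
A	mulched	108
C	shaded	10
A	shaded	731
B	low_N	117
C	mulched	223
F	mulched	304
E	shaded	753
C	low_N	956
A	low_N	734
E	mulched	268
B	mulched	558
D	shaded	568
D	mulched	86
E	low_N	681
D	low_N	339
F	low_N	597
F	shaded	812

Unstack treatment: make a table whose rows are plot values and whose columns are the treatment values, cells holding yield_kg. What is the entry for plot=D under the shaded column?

Wide layout: rows indexed by plot, columns are the 3 distinct treatment values (shaded, mulched, low_N).
Cell (plot=D, treatment=shaded) draws from the long row where plot=D and treatment=shaded, which has yield_kg=568.

568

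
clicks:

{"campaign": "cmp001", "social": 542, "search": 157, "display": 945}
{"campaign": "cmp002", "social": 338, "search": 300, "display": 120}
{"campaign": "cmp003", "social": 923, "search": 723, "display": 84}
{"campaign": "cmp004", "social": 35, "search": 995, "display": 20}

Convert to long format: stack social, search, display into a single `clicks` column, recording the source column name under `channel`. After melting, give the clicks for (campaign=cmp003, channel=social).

923

Unpivoting turns each (campaign, wide-column) pair into one long row.
The wide cell at row cmp003, column social holds 923, so the long row (cmp003, social) has clicks=923.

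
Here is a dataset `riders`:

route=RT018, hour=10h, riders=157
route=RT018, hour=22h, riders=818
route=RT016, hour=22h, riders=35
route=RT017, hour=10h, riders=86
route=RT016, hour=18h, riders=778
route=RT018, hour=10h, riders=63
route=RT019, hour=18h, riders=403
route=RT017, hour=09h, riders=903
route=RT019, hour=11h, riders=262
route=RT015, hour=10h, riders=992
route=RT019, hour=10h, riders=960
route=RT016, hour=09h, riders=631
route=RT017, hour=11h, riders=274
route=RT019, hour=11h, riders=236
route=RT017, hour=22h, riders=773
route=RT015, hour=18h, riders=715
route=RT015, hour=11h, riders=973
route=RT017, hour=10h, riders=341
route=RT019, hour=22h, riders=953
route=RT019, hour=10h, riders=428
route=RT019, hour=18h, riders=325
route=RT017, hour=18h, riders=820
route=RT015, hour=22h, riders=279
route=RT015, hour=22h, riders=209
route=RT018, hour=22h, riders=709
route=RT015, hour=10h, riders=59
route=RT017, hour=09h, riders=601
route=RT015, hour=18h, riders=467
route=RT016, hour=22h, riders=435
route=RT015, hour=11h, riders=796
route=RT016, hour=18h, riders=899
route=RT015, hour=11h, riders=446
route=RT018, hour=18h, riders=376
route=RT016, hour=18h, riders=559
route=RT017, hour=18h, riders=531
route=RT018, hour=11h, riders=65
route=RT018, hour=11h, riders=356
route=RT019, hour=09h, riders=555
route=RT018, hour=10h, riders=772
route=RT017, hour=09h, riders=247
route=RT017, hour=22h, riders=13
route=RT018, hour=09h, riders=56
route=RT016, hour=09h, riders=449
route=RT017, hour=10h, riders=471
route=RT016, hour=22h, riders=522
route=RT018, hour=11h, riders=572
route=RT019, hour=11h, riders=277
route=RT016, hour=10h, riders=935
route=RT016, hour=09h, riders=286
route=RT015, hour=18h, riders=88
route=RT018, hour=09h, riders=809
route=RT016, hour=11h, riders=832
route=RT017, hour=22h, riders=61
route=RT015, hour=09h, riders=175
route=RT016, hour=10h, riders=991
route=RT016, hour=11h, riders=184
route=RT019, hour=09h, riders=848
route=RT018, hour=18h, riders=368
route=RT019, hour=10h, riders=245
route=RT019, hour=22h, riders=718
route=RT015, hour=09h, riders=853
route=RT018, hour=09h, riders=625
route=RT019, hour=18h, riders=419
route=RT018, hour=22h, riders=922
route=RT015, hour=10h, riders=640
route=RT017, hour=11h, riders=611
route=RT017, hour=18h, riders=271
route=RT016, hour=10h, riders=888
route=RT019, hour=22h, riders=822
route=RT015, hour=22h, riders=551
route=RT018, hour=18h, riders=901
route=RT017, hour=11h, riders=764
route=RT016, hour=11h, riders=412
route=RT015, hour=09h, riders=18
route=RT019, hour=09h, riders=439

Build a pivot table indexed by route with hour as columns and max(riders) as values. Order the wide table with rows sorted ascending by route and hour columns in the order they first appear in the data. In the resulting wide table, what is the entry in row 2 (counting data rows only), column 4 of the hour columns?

With rows sorted ascending by route, row 2 is route=RT016. hour columns in first-appearance order: 10h, 22h, 18h, 09h, 11h; column 4 is 09h.
Long rows with route=RT016, hour=09h: max(631, 449, 286) = 631.

631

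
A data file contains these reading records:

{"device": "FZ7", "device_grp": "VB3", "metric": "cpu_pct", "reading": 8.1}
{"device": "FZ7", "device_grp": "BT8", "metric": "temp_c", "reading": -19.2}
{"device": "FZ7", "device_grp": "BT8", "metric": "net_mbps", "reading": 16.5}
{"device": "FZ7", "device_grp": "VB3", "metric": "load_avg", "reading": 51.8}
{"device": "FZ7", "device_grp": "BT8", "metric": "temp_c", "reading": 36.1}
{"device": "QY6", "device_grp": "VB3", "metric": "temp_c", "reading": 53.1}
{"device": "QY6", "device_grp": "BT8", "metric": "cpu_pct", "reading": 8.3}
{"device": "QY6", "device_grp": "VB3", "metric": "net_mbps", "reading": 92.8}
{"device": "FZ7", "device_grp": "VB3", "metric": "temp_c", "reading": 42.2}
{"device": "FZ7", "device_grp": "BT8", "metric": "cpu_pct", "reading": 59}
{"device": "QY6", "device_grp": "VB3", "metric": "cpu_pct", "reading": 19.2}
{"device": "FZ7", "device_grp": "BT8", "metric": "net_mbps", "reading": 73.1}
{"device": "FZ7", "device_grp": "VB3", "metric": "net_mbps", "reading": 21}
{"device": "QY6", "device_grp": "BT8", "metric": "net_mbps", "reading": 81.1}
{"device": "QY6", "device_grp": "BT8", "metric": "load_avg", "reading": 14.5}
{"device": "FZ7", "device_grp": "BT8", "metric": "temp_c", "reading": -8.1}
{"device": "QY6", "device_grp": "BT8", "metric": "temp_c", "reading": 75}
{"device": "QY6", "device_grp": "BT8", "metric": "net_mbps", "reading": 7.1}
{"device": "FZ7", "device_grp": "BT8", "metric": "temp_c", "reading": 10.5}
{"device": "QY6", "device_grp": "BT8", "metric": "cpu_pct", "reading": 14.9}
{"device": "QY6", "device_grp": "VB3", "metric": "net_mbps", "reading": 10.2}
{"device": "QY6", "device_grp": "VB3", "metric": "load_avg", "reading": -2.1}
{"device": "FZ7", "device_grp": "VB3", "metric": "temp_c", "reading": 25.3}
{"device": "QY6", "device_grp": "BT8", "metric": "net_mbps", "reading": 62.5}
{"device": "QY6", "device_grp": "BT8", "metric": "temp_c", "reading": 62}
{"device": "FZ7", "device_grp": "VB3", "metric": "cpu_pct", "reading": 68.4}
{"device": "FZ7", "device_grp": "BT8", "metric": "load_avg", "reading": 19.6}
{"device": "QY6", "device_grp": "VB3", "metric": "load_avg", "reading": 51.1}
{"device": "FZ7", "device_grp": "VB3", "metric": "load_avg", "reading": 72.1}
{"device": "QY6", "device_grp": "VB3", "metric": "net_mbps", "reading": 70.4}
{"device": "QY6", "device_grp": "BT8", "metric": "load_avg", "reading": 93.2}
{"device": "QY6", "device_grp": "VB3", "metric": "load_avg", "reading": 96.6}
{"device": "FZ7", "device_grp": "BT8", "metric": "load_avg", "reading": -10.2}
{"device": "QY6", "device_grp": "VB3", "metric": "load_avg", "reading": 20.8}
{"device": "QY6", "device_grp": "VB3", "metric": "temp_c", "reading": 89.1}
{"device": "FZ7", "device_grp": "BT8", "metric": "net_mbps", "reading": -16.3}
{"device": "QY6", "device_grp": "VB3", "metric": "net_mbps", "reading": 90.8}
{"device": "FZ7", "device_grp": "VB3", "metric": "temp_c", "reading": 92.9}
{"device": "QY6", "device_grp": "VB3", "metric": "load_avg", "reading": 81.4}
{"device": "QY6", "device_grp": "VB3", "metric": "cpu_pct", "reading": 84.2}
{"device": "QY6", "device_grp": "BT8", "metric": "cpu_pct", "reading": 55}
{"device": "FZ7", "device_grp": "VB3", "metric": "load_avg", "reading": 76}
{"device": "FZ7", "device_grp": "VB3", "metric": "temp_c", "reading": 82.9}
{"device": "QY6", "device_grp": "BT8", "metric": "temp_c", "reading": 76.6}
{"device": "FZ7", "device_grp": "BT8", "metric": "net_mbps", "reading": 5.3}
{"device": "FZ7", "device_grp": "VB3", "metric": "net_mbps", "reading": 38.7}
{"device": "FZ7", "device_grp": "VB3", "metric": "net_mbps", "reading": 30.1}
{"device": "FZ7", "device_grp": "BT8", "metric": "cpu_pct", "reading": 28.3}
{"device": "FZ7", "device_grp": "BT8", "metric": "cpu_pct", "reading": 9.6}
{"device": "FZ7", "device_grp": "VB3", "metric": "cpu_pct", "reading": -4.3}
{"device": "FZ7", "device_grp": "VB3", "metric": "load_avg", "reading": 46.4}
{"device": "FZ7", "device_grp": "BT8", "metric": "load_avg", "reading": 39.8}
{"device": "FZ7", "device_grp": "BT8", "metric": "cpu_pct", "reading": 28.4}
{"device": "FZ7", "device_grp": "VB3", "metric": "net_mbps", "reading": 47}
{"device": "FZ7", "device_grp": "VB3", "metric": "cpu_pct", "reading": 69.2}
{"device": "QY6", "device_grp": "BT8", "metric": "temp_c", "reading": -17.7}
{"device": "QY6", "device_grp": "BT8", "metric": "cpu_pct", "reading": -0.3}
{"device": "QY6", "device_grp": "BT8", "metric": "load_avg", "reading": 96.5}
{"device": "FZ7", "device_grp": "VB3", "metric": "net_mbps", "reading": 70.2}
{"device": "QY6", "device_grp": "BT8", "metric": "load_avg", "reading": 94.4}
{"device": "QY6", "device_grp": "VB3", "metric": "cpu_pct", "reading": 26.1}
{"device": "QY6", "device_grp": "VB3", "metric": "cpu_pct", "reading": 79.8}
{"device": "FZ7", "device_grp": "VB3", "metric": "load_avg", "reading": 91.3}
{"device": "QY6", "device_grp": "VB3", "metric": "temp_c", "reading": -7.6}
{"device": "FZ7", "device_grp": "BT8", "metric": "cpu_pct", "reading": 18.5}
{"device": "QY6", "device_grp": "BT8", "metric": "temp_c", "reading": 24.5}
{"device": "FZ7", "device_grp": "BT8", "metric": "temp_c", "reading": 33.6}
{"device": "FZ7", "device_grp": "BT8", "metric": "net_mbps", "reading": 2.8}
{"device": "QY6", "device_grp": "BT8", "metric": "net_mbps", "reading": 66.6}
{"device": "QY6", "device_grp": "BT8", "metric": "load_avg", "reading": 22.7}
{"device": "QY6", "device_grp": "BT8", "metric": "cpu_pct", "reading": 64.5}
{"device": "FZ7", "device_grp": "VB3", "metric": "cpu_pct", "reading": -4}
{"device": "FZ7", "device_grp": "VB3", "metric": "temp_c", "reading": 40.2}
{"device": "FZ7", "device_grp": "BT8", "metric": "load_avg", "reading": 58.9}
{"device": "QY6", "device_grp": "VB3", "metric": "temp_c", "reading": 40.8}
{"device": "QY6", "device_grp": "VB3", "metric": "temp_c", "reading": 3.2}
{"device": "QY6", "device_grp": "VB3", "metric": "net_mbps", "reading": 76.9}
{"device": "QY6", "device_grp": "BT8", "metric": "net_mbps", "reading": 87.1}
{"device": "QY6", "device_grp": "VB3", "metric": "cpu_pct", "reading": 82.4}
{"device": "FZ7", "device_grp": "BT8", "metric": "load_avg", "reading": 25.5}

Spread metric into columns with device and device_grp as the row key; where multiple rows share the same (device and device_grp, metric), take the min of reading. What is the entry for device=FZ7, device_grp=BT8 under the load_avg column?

Rows with device=FZ7, device_grp=BT8 and metric=load_avg: reading values are 19.6, -10.2, 39.8, 58.9, 25.5.
min(19.6, -10.2, 39.8, 58.9, 25.5) = -10.2.

-10.2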